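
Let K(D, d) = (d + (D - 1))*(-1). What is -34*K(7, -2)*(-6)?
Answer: -816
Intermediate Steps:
K(D, d) = 1 - D - d (K(D, d) = (d + (-1 + D))*(-1) = (-1 + D + d)*(-1) = 1 - D - d)
-34*K(7, -2)*(-6) = -34*(1 - 1*7 - 1*(-2))*(-6) = -34*(1 - 7 + 2)*(-6) = -34*(-4)*(-6) = 136*(-6) = -816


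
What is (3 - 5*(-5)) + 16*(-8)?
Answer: -100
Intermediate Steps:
(3 - 5*(-5)) + 16*(-8) = (3 + 25) - 128 = 28 - 128 = -100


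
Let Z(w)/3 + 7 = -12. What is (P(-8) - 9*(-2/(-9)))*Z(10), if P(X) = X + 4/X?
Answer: 1197/2 ≈ 598.50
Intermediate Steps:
Z(w) = -57 (Z(w) = -21 + 3*(-12) = -21 - 36 = -57)
(P(-8) - 9*(-2/(-9)))*Z(10) = ((-8 + 4/(-8)) - 9*(-2/(-9)))*(-57) = ((-8 + 4*(-1/8)) - 9*(-2*(-1/9)))*(-57) = ((-8 - 1/2) - 9*2/9)*(-57) = (-17/2 - 1*2)*(-57) = (-17/2 - 2)*(-57) = -21/2*(-57) = 1197/2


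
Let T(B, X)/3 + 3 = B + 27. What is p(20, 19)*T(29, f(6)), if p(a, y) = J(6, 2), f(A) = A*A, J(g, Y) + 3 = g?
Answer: 477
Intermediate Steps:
J(g, Y) = -3 + g
f(A) = A²
p(a, y) = 3 (p(a, y) = -3 + 6 = 3)
T(B, X) = 72 + 3*B (T(B, X) = -9 + 3*(B + 27) = -9 + 3*(27 + B) = -9 + (81 + 3*B) = 72 + 3*B)
p(20, 19)*T(29, f(6)) = 3*(72 + 3*29) = 3*(72 + 87) = 3*159 = 477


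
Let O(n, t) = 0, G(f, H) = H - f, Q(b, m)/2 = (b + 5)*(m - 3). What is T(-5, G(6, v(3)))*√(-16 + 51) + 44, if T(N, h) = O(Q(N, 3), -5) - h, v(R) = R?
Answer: 44 + 3*√35 ≈ 61.748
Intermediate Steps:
Q(b, m) = 2*(-3 + m)*(5 + b) (Q(b, m) = 2*((b + 5)*(m - 3)) = 2*((5 + b)*(-3 + m)) = 2*((-3 + m)*(5 + b)) = 2*(-3 + m)*(5 + b))
T(N, h) = -h (T(N, h) = 0 - h = -h)
T(-5, G(6, v(3)))*√(-16 + 51) + 44 = (-(3 - 1*6))*√(-16 + 51) + 44 = (-(3 - 6))*√35 + 44 = (-1*(-3))*√35 + 44 = 3*√35 + 44 = 44 + 3*√35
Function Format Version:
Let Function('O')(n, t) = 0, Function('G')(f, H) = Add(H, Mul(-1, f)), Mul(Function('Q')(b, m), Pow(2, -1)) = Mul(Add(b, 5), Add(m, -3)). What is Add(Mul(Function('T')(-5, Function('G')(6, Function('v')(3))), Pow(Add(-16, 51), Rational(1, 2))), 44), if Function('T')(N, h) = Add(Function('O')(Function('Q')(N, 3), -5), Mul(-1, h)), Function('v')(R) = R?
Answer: Add(44, Mul(3, Pow(35, Rational(1, 2)))) ≈ 61.748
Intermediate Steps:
Function('Q')(b, m) = Mul(2, Add(-3, m), Add(5, b)) (Function('Q')(b, m) = Mul(2, Mul(Add(b, 5), Add(m, -3))) = Mul(2, Mul(Add(5, b), Add(-3, m))) = Mul(2, Mul(Add(-3, m), Add(5, b))) = Mul(2, Add(-3, m), Add(5, b)))
Function('T')(N, h) = Mul(-1, h) (Function('T')(N, h) = Add(0, Mul(-1, h)) = Mul(-1, h))
Add(Mul(Function('T')(-5, Function('G')(6, Function('v')(3))), Pow(Add(-16, 51), Rational(1, 2))), 44) = Add(Mul(Mul(-1, Add(3, Mul(-1, 6))), Pow(Add(-16, 51), Rational(1, 2))), 44) = Add(Mul(Mul(-1, Add(3, -6)), Pow(35, Rational(1, 2))), 44) = Add(Mul(Mul(-1, -3), Pow(35, Rational(1, 2))), 44) = Add(Mul(3, Pow(35, Rational(1, 2))), 44) = Add(44, Mul(3, Pow(35, Rational(1, 2))))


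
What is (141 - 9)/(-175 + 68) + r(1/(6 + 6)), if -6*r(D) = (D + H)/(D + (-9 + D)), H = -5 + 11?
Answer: -76141/68052 ≈ -1.1189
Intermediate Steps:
H = 6
r(D) = -(6 + D)/(6*(-9 + 2*D)) (r(D) = -(D + 6)/(6*(D + (-9 + D))) = -(6 + D)/(6*(-9 + 2*D)))
(141 - 9)/(-175 + 68) + r(1/(6 + 6)) = (141 - 9)/(-175 + 68) + (-6 - 1/(6 + 6))/(6*(-9 + 2/(6 + 6))) = 132/(-107) + (-6 - 1/12)/(6*(-9 + 2/12)) = 132*(-1/107) + (-6 - 1*1/12)/(6*(-9 + 2*(1/12))) = -132/107 + (-6 - 1/12)/(6*(-9 + ⅙)) = -132/107 + (⅙)*(-73/12)/(-53/6) = -132/107 + (⅙)*(-6/53)*(-73/12) = -132/107 + 73/636 = -76141/68052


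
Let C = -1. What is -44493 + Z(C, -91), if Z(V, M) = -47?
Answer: -44540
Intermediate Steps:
-44493 + Z(C, -91) = -44493 - 47 = -44540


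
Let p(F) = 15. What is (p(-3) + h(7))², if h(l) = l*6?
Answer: 3249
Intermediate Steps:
h(l) = 6*l
(p(-3) + h(7))² = (15 + 6*7)² = (15 + 42)² = 57² = 3249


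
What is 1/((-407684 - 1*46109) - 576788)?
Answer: -1/1030581 ≈ -9.7033e-7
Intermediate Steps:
1/((-407684 - 1*46109) - 576788) = 1/((-407684 - 46109) - 576788) = 1/(-453793 - 576788) = 1/(-1030581) = -1/1030581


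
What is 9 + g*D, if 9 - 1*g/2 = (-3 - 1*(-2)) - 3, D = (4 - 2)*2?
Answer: 113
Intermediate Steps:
D = 4 (D = 2*2 = 4)
g = 26 (g = 18 - 2*((-3 - 1*(-2)) - 3) = 18 - 2*((-3 + 2) - 3) = 18 - 2*(-1 - 3) = 18 - 2*(-4) = 18 + 8 = 26)
9 + g*D = 9 + 26*4 = 9 + 104 = 113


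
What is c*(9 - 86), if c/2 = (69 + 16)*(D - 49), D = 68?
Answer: -248710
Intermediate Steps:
c = 3230 (c = 2*((69 + 16)*(68 - 49)) = 2*(85*19) = 2*1615 = 3230)
c*(9 - 86) = 3230*(9 - 86) = 3230*(-77) = -248710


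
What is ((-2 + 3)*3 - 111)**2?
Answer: 11664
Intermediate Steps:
((-2 + 3)*3 - 111)**2 = (1*3 - 111)**2 = (3 - 111)**2 = (-108)**2 = 11664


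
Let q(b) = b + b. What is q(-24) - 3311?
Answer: -3359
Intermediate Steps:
q(b) = 2*b
q(-24) - 3311 = 2*(-24) - 3311 = -48 - 3311 = -3359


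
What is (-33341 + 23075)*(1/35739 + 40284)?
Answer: -4926687199094/11913 ≈ -4.1356e+8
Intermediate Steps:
(-33341 + 23075)*(1/35739 + 40284) = -10266*(1/35739 + 40284) = -10266*1439709877/35739 = -4926687199094/11913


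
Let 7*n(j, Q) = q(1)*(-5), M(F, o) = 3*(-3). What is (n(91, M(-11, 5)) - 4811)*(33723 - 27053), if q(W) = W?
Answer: -224658940/7 ≈ -3.2094e+7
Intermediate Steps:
M(F, o) = -9
n(j, Q) = -5/7 (n(j, Q) = (1*(-5))/7 = (1/7)*(-5) = -5/7)
(n(91, M(-11, 5)) - 4811)*(33723 - 27053) = (-5/7 - 4811)*(33723 - 27053) = -33682/7*6670 = -224658940/7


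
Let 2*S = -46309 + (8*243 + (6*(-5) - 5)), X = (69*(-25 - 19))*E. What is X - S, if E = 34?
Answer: -81024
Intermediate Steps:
X = -103224 (X = (69*(-25 - 19))*34 = (69*(-44))*34 = -3036*34 = -103224)
S = -22200 (S = (-46309 + (8*243 + (6*(-5) - 5)))/2 = (-46309 + (1944 + (-30 - 5)))/2 = (-46309 + (1944 - 35))/2 = (-46309 + 1909)/2 = (½)*(-44400) = -22200)
X - S = -103224 - 1*(-22200) = -103224 + 22200 = -81024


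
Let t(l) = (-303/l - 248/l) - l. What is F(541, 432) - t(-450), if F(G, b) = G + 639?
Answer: 327949/450 ≈ 728.78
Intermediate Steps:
F(G, b) = 639 + G
t(l) = -l - 551/l (t(l) = -551/l - l = -l - 551/l)
F(541, 432) - t(-450) = (639 + 541) - (-1*(-450) - 551/(-450)) = 1180 - (450 - 551*(-1/450)) = 1180 - (450 + 551/450) = 1180 - 1*203051/450 = 1180 - 203051/450 = 327949/450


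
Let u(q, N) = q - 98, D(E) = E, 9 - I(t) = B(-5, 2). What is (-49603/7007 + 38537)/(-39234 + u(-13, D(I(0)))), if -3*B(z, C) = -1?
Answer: -89993052/91896805 ≈ -0.97928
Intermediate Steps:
B(z, C) = ⅓ (B(z, C) = -⅓*(-1) = ⅓)
I(t) = 26/3 (I(t) = 9 - 1*⅓ = 9 - ⅓ = 26/3)
u(q, N) = -98 + q
(-49603/7007 + 38537)/(-39234 + u(-13, D(I(0)))) = (-49603/7007 + 38537)/(-39234 + (-98 - 13)) = (-49603*1/7007 + 38537)/(-39234 - 111) = (-49603/7007 + 38537)/(-39345) = (269979156/7007)*(-1/39345) = -89993052/91896805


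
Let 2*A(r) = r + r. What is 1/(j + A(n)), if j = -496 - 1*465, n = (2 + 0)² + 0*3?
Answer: -1/957 ≈ -0.0010449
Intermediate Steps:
n = 4 (n = 2² + 0 = 4 + 0 = 4)
A(r) = r (A(r) = (r + r)/2 = (2*r)/2 = r)
j = -961 (j = -496 - 465 = -961)
1/(j + A(n)) = 1/(-961 + 4) = 1/(-957) = -1/957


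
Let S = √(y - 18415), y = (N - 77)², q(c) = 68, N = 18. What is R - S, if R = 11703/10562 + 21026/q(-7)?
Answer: 27859052/89777 - I*√14934 ≈ 310.31 - 122.2*I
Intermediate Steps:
y = 3481 (y = (18 - 77)² = (-59)² = 3481)
R = 27859052/89777 (R = 11703/10562 + 21026/68 = 11703*(1/10562) + 21026*(1/68) = 11703/10562 + 10513/34 = 27859052/89777 ≈ 310.31)
S = I*√14934 (S = √(3481 - 18415) = √(-14934) = I*√14934 ≈ 122.2*I)
R - S = 27859052/89777 - I*√14934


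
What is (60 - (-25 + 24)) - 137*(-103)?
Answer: 14172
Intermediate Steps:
(60 - (-25 + 24)) - 137*(-103) = (60 - 1*(-1)) + 14111 = (60 + 1) + 14111 = 61 + 14111 = 14172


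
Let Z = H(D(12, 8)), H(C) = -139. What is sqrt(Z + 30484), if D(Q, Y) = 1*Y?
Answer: 17*sqrt(105) ≈ 174.20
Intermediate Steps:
D(Q, Y) = Y
Z = -139
sqrt(Z + 30484) = sqrt(-139 + 30484) = sqrt(30345) = 17*sqrt(105)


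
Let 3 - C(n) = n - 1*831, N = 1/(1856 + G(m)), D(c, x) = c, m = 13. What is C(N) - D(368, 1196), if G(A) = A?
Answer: 870953/1869 ≈ 466.00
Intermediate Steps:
N = 1/1869 (N = 1/(1856 + 13) = 1/1869 ≈ 0.00053505)
C(n) = 834 - n (C(n) = 3 - (n - 1*831) = 3 - (n - 831) = 3 - (-831 + n) = 3 + (831 - n) = 834 - n)
C(N) - D(368, 1196) = (834 - 1*1/1869) - 1*368 = (834 - 1/1869) - 368 = 1558745/1869 - 368 = 870953/1869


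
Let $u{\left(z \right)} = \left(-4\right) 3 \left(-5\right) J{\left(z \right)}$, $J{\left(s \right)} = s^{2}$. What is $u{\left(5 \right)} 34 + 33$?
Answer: $51033$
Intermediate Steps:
$u{\left(z \right)} = 60 z^{2}$ ($u{\left(z \right)} = \left(-4\right) 3 \left(-5\right) z^{2} = \left(-12\right) \left(-5\right) z^{2} = 60 z^{2}$)
$u{\left(5 \right)} 34 + 33 = 60 \cdot 5^{2} \cdot 34 + 33 = 60 \cdot 25 \cdot 34 + 33 = 1500 \cdot 34 + 33 = 51000 + 33 = 51033$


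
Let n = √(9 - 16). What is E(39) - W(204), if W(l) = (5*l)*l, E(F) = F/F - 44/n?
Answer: -208079 + 44*I*√7/7 ≈ -2.0808e+5 + 16.63*I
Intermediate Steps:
n = I*√7 (n = √(-7) = I*√7 ≈ 2.6458*I)
E(F) = 1 + 44*I*√7/7 (E(F) = F/F - 44*(-I*√7/7) = 1 - (-44)*I*√7/7 = 1 + 44*I*√7/7)
W(l) = 5*l²
E(39) - W(204) = (1 + 44*I*√7/7) - 5*204² = (1 + 44*I*√7/7) - 5*41616 = (1 + 44*I*√7/7) - 1*208080 = (1 + 44*I*√7/7) - 208080 = -208079 + 44*I*√7/7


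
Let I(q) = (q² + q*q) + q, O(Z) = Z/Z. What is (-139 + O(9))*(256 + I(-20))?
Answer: -142968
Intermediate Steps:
O(Z) = 1
I(q) = q + 2*q² (I(q) = (q² + q²) + q = 2*q² + q = q + 2*q²)
(-139 + O(9))*(256 + I(-20)) = (-139 + 1)*(256 - 20*(1 + 2*(-20))) = -138*(256 - 20*(1 - 40)) = -138*(256 - 20*(-39)) = -138*(256 + 780) = -138*1036 = -142968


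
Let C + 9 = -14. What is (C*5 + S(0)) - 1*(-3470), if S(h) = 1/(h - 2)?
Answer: 6709/2 ≈ 3354.5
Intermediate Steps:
C = -23 (C = -9 - 14 = -23)
S(h) = 1/(-2 + h)
(C*5 + S(0)) - 1*(-3470) = (-23*5 + 1/(-2 + 0)) - 1*(-3470) = (-115 + 1/(-2)) + 3470 = (-115 - ½) + 3470 = -231/2 + 3470 = 6709/2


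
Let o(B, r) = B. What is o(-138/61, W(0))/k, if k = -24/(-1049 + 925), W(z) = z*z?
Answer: -713/61 ≈ -11.689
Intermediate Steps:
W(z) = z²
k = 6/31 (k = -24/(-124) = -24*(-1/124) = 6/31 ≈ 0.19355)
o(-138/61, W(0))/k = (-138/61)/(6/31) = -138*1/61*(31/6) = -138/61*31/6 = -713/61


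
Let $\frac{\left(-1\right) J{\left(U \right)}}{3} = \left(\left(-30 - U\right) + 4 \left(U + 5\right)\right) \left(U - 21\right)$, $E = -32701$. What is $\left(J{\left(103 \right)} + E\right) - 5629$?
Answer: $-111884$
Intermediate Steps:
$J{\left(U \right)} = - 3 \left(-21 + U\right) \left(-10 + 3 U\right)$ ($J{\left(U \right)} = - 3 \left(\left(-30 - U\right) + 4 \left(U + 5\right)\right) \left(U - 21\right) = - 3 \left(\left(-30 - U\right) + 4 \left(5 + U\right)\right) \left(-21 + U\right) = - 3 \left(\left(-30 - U\right) + \left(20 + 4 U\right)\right) \left(-21 + U\right) = - 3 \left(-10 + 3 U\right) \left(-21 + U\right) = - 3 \left(-21 + U\right) \left(-10 + 3 U\right)$)
$\left(J{\left(103 \right)} + E\right) - 5629 = \left(\left(-630 - 9 \cdot 103^{2} + 219 \cdot 103\right) - 32701\right) - 5629 = \left(\left(-630 - 95481 + 22557\right) - 32701\right) - 5629 = \left(-73554 - 32701\right) - 5629 = -106255 - 5629 = -111884$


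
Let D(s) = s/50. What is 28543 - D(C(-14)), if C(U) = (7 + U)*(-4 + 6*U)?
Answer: 713267/25 ≈ 28531.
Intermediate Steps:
C(U) = (-4 + 6*U)*(7 + U)
D(s) = s/50 (D(s) = s*(1/50) = s/50)
28543 - D(C(-14)) = 28543 - (-28 + 6*(-14)² + 38*(-14))/50 = 28543 - (-28 + 6*196 - 532)/50 = 28543 - (-28 + 1176 - 532)/50 = 28543 - 616/50 = 28543 - 1*308/25 = 28543 - 308/25 = 713267/25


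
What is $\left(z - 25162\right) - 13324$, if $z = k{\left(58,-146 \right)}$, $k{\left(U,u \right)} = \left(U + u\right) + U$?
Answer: $-38516$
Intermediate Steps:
$k{\left(U,u \right)} = u + 2 U$
$z = -30$ ($z = -146 + 2 \cdot 58 = -146 + 116 = -30$)
$\left(z - 25162\right) - 13324 = \left(-30 - 25162\right) - 13324 = -25192 - 13324 = -38516$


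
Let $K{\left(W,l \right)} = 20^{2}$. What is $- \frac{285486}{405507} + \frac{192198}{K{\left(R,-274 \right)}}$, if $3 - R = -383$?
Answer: $\frac{12970573331}{27033800} \approx 479.79$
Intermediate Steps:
$R = 386$ ($R = 3 - -383 = 3 + 383 = 386$)
$K{\left(W,l \right)} = 400$
$- \frac{285486}{405507} + \frac{192198}{K{\left(R,-274 \right)}} = - \frac{285486}{405507} + \frac{192198}{400} = \left(-285486\right) \frac{1}{405507} + 192198 \cdot \frac{1}{400} = - \frac{95162}{135169} + \frac{96099}{200} = \frac{12970573331}{27033800}$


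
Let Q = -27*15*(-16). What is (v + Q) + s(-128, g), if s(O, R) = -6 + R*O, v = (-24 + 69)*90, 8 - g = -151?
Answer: -9828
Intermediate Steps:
g = 159 (g = 8 - 1*(-151) = 8 + 151 = 159)
Q = 6480 (Q = -405*(-16) = 6480)
v = 4050 (v = 45*90 = 4050)
s(O, R) = -6 + O*R
(v + Q) + s(-128, g) = (4050 + 6480) + (-6 - 128*159) = 10530 + (-6 - 20352) = 10530 - 20358 = -9828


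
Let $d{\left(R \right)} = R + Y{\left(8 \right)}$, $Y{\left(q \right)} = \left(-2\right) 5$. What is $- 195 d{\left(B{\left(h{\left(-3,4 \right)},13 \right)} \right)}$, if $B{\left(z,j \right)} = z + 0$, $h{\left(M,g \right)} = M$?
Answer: $2535$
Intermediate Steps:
$Y{\left(q \right)} = -10$
$B{\left(z,j \right)} = z$
$d{\left(R \right)} = -10 + R$ ($d{\left(R \right)} = R - 10 = -10 + R$)
$- 195 d{\left(B{\left(h{\left(-3,4 \right)},13 \right)} \right)} = - 195 \left(-10 - 3\right) = \left(-195\right) \left(-13\right) = 2535$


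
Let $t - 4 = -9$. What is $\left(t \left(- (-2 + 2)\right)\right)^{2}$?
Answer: $0$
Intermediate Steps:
$t = -5$ ($t = 4 - 9 = -5$)
$\left(t \left(- (-2 + 2)\right)\right)^{2} = \left(- 5 \left(- (-2 + 2)\right)\right)^{2} = \left(- 5 \left(\left(-1\right) 0\right)\right)^{2} = \left(\left(-5\right) 0\right)^{2} = 0^{2} = 0$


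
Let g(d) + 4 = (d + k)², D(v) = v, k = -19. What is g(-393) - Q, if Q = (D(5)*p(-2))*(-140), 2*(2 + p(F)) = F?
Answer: 167640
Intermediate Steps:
p(F) = -2 + F/2
g(d) = -4 + (-19 + d)² (g(d) = -4 + (d - 19)² = -4 + (-19 + d)²)
Q = 2100 (Q = (5*(-2 + (½)*(-2)))*(-140) = (5*(-2 - 1))*(-140) = (5*(-3))*(-140) = -15*(-140) = 2100)
g(-393) - Q = (-4 + (-19 - 393)²) - 1*2100 = (-4 + (-412)²) - 2100 = (-4 + 169744) - 2100 = 169740 - 2100 = 167640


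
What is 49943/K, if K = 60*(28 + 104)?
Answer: 49943/7920 ≈ 6.3059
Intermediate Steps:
K = 7920 (K = 60*132 = 7920)
49943/K = 49943/7920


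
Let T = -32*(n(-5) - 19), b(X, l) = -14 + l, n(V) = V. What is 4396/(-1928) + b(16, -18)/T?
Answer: -13429/5784 ≈ -2.3218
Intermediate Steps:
T = 768 (T = -32*(-5 - 19) = -32*(-24) = 768)
4396/(-1928) + b(16, -18)/T = 4396/(-1928) + (-14 - 18)/768 = 4396*(-1/1928) - 32*1/768 = -1099/482 - 1/24 = -13429/5784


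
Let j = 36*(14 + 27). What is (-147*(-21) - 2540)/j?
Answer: 547/1476 ≈ 0.37060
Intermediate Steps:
j = 1476 (j = 36*41 = 1476)
(-147*(-21) - 2540)/j = (-147*(-21) - 2540)/1476 = (3087 - 2540)*(1/1476) = 547*(1/1476) = 547/1476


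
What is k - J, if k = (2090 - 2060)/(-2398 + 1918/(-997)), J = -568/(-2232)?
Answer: -89114147/333784998 ≈ -0.26698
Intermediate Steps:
J = 71/279 (J = -568*(-1/2232) = 71/279 ≈ 0.25448)
k = -14955/1196362 (k = 30/(-2398 + 1918*(-1/997)) = 30/(-2398 - 1918/997) = 30/(-2392724/997) = 30*(-997/2392724) = -14955/1196362 ≈ -0.012500)
k - J = -14955/1196362 - 1*71/279 = -14955/1196362 - 71/279 = -89114147/333784998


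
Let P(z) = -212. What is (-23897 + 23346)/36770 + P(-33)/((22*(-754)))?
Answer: -336187/152485190 ≈ -0.0022047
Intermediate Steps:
(-23897 + 23346)/36770 + P(-33)/((22*(-754))) = (-23897 + 23346)/36770 - 212/(22*(-754)) = -551*1/36770 - 212/(-16588) = -551/36770 - 212*(-1/16588) = -551/36770 + 53/4147 = -336187/152485190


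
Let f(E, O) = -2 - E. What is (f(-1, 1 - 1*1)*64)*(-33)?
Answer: 2112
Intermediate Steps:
(f(-1, 1 - 1*1)*64)*(-33) = ((-2 - 1*(-1))*64)*(-33) = ((-2 + 1)*64)*(-33) = -1*64*(-33) = -64*(-33) = 2112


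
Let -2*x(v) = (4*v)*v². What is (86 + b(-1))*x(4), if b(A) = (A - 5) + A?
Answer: -10112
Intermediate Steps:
b(A) = -5 + 2*A (b(A) = (-5 + A) + A = -5 + 2*A)
x(v) = -2*v³ (x(v) = -4*v*v²/2 = -2*v³)
(86 + b(-1))*x(4) = (86 + (-5 + 2*(-1)))*(-2*4³) = (86 + (-5 - 2))*(-2*64) = (86 - 7)*(-128) = 79*(-128) = -10112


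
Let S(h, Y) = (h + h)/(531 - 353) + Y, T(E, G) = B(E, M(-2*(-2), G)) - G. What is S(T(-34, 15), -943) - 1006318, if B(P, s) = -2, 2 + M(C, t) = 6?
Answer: -89646246/89 ≈ -1.0073e+6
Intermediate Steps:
M(C, t) = 4 (M(C, t) = -2 + 6 = 4)
T(E, G) = -2 - G
S(h, Y) = Y + h/89 (S(h, Y) = (2*h)/178 + Y = (2*h)*(1/178) + Y = h/89 + Y = Y + h/89)
S(T(-34, 15), -943) - 1006318 = (-943 + (-2 - 1*15)/89) - 1006318 = (-943 + (-2 - 15)/89) - 1006318 = (-943 + (1/89)*(-17)) - 1006318 = (-943 - 17/89) - 1006318 = -83944/89 - 1006318 = -89646246/89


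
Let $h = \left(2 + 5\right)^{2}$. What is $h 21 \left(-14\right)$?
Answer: $-14406$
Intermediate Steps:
$h = 49$ ($h = 7^{2} = 49$)
$h 21 \left(-14\right) = 49 \cdot 21 \left(-14\right) = 1029 \left(-14\right) = -14406$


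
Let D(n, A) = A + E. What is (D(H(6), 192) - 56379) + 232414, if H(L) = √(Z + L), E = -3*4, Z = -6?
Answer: 176215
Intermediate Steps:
E = -12
H(L) = √(-6 + L)
D(n, A) = -12 + A (D(n, A) = A - 12 = -12 + A)
(D(H(6), 192) - 56379) + 232414 = ((-12 + 192) - 56379) + 232414 = (180 - 56379) + 232414 = -56199 + 232414 = 176215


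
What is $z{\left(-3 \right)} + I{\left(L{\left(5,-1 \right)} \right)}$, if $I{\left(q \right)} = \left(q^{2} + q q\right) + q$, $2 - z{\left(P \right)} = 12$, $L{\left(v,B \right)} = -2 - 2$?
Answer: $18$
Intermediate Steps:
$L{\left(v,B \right)} = -4$
$z{\left(P \right)} = -10$ ($z{\left(P \right)} = 2 - 12 = -10$)
$I{\left(q \right)} = q + 2 q^{2}$ ($I{\left(q \right)} = \left(q^{2} + q^{2}\right) + q = 2 q^{2} + q = q + 2 q^{2}$)
$z{\left(-3 \right)} + I{\left(L{\left(5,-1 \right)} \right)} = -10 - 4 \left(1 + 2 \left(-4\right)\right) = -10 - 4 \left(1 - 8\right) = -10 - -28 = -10 + 28 = 18$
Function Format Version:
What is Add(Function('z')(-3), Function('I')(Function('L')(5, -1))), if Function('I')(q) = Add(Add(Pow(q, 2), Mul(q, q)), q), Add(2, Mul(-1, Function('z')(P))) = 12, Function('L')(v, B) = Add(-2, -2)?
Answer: 18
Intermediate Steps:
Function('L')(v, B) = -4
Function('z')(P) = -10 (Function('z')(P) = Add(2, Mul(-1, 12)) = Add(2, -12) = -10)
Function('I')(q) = Add(q, Mul(2, Pow(q, 2))) (Function('I')(q) = Add(Add(Pow(q, 2), Pow(q, 2)), q) = Add(Mul(2, Pow(q, 2)), q) = Add(q, Mul(2, Pow(q, 2))))
Add(Function('z')(-3), Function('I')(Function('L')(5, -1))) = Add(-10, Mul(-4, Add(1, Mul(2, -4)))) = Add(-10, Mul(-4, Add(1, -8))) = Add(-10, Mul(-4, -7)) = Add(-10, 28) = 18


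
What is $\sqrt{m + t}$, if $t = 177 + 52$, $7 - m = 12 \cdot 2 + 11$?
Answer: $\sqrt{201} \approx 14.177$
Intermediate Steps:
$m = -28$ ($m = 7 - \left(12 \cdot 2 + 11\right) = 7 - \left(24 + 11\right) = 7 - 35 = -28$)
$t = 229$
$\sqrt{m + t} = \sqrt{-28 + 229} = \sqrt{201}$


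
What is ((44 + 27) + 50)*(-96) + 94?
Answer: -11522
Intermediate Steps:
((44 + 27) + 50)*(-96) + 94 = (71 + 50)*(-96) + 94 = 121*(-96) + 94 = -11616 + 94 = -11522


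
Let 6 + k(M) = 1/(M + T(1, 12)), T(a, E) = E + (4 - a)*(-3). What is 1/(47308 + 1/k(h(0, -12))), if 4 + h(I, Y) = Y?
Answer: 79/3737319 ≈ 2.1138e-5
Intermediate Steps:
h(I, Y) = -4 + Y
T(a, E) = -12 + E + 3*a (T(a, E) = E + (-12 + 3*a) = -12 + E + 3*a)
k(M) = -6 + 1/(3 + M) (k(M) = -6 + 1/(M + (-12 + 12 + 3*1)) = -6 + 1/(M + (-12 + 12 + 3)) = -6 + 1/(M + 3) = -6 + 1/(3 + M))
1/(47308 + 1/k(h(0, -12))) = 1/(47308 + 1/((-17 - 6*(-4 - 12))/(3 + (-4 - 12)))) = 1/(47308 + 1/((-17 - 6*(-16))/(3 - 16))) = 1/(47308 + 1/((-17 + 96)/(-13))) = 1/(47308 + 1/(-1/13*79)) = 1/(47308 + 1/(-79/13)) = 1/(47308 - 13/79) = 1/(3737319/79) = 79/3737319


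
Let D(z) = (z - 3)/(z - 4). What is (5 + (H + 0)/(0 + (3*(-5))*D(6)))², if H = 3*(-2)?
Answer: 6241/225 ≈ 27.738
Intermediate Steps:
H = -6
D(z) = (-3 + z)/(-4 + z)
(5 + (H + 0)/(0 + (3*(-5))*D(6)))² = (5 + (-6 + 0)/(0 + (3*(-5))*((-3 + 6)/(-4 + 6))))² = (5 - 6/(0 - 15*3/2))² = (5 - 6/(0 - 45/2))² = (5 - 6/(-45/2))² = (5 - 6*(-2/45))² = (5 + 4/15)² = (79/15)² = 6241/225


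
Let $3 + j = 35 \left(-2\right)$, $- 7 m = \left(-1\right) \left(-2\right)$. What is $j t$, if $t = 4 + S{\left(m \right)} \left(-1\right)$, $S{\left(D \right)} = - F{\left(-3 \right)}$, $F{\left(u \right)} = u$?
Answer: $-73$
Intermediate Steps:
$m = - \frac{2}{7}$ ($m = - \frac{\left(-1\right) \left(-2\right)}{7} = \left(- \frac{1}{7}\right) 2 = - \frac{2}{7} \approx -0.28571$)
$S{\left(D \right)} = 3$ ($S{\left(D \right)} = \left(-1\right) \left(-3\right) = 3$)
$t = 1$ ($t = 4 + 3 \left(-1\right) = 4 - 3 = 1$)
$j = -73$ ($j = -3 + 35 \left(-2\right) = -3 - 70 = -73$)
$j t = \left(-73\right) 1 = -73$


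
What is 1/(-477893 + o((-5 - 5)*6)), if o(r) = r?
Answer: -1/477953 ≈ -2.0923e-6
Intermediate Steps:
1/(-477893 + o((-5 - 5)*6)) = 1/(-477893 + (-5 - 5)*6) = 1/(-477893 - 10*6) = 1/(-477893 - 60) = 1/(-477953) = -1/477953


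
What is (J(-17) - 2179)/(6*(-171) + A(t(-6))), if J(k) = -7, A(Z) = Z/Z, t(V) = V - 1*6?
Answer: 2186/1025 ≈ 2.1327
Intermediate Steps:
t(V) = -6 + V (t(V) = V - 6 = -6 + V)
A(Z) = 1
(J(-17) - 2179)/(6*(-171) + A(t(-6))) = (-7 - 2179)/(6*(-171) + 1) = -2186/(-1026 + 1) = -2186/(-1025) = -2186*(-1/1025) = 2186/1025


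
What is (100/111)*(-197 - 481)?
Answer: -22600/37 ≈ -610.81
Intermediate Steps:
(100/111)*(-197 - 481) = (100*(1/111))*(-678) = (100/111)*(-678) = -22600/37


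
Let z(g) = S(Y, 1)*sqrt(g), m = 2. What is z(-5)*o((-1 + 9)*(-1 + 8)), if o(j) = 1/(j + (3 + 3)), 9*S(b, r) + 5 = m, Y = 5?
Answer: -I*sqrt(5)/186 ≈ -0.012022*I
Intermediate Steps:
S(b, r) = -1/3 (S(b, r) = -5/9 + (1/9)*2 = -5/9 + 2/9 = -1/3)
z(g) = -sqrt(g)/3
o(j) = 1/(6 + j) (o(j) = 1/(j + 6) = 1/(6 + j))
z(-5)*o((-1 + 9)*(-1 + 8)) = (-I*sqrt(5)/3)/(6 + (-1 + 9)*(-1 + 8)) = (-I*sqrt(5)/3)/(6 + 8*7) = (-I*sqrt(5)/3)/(6 + 56) = -I*sqrt(5)/3/62 = -I*sqrt(5)/3*(1/62) = -I*sqrt(5)/186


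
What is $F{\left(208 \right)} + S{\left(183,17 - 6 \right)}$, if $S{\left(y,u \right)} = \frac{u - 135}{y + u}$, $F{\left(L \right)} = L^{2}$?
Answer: $\frac{4196546}{97} \approx 43263.0$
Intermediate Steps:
$S{\left(y,u \right)} = \frac{-135 + u}{u + y}$
$F{\left(208 \right)} + S{\left(183,17 - 6 \right)} = 208^{2} + \frac{-135 + \left(17 - 6\right)}{\left(17 - 6\right) + 183} = 43264 + \frac{-135 + \left(17 - 6\right)}{\left(17 - 6\right) + 183} = 43264 + \frac{-135 + 11}{11 + 183} = 43264 + \frac{1}{194} \left(-124\right) = 43264 - \frac{62}{97} = \frac{4196546}{97}$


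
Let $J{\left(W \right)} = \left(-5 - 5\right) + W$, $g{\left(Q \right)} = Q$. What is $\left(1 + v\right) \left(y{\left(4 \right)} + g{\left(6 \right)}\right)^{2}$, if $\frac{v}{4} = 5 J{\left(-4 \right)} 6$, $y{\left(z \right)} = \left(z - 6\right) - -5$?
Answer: $-135999$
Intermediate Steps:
$y{\left(z \right)} = -1 + z$ ($y{\left(z \right)} = \left(z - 6\right) + 5 = \left(-6 + z\right) + 5 = -1 + z$)
$J{\left(W \right)} = -10 + W$
$v = -1680$ ($v = 4 \cdot 5 \left(-10 - 4\right) 6 = 4 \cdot 5 \left(-14\right) 6 = 4 \left(\left(-70\right) 6\right) = 4 \left(-420\right) = -1680$)
$\left(1 + v\right) \left(y{\left(4 \right)} + g{\left(6 \right)}\right)^{2} = \left(1 - 1680\right) \left(\left(-1 + 4\right) + 6\right)^{2} = - 1679 \left(3 + 6\right)^{2} = - 1679 \cdot 9^{2} = \left(-1679\right) 81 = -135999$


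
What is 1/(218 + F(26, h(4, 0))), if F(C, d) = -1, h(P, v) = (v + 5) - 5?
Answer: 1/217 ≈ 0.0046083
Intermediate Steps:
h(P, v) = v (h(P, v) = (5 + v) - 5 = v)
1/(218 + F(26, h(4, 0))) = 1/(218 - 1) = 1/217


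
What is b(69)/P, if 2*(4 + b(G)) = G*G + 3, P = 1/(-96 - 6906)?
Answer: -16650756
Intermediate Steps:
P = -1/7002 (P = 1/(-7002) = -1/7002 ≈ -0.00014282)
b(G) = -5/2 + G²/2 (b(G) = -4 + (G*G + 3)/2 = -4 + (G² + 3)/2 = -4 + (3 + G²)/2 = -4 + (3/2 + G²/2) = -5/2 + G²/2)
b(69)/P = (-5/2 + (½)*69²)/(-1/7002) = (-5/2 + (½)*4761)*(-7002) = (-5/2 + 4761/2)*(-7002) = 2378*(-7002) = -16650756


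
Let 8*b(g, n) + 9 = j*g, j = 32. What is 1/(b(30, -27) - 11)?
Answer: 8/863 ≈ 0.0092700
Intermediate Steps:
b(g, n) = -9/8 + 4*g (b(g, n) = -9/8 + (32*g)/8 = -9/8 + 4*g)
1/(b(30, -27) - 11) = 1/((-9/8 + 4*30) - 11) = 1/((-9/8 + 120) - 11) = 1/(951/8 - 11) = 1/(863/8) = 8/863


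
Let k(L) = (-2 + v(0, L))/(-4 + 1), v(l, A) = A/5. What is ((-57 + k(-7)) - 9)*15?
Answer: -973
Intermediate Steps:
v(l, A) = A/5 (v(l, A) = A*(⅕) = A/5)
k(L) = ⅔ - L/15 (k(L) = (-2 + L/5)/(-4 + 1) = (-2 + L/5)/(-3) = (-2 + L/5)*(-⅓) = ⅔ - L/15)
((-57 + k(-7)) - 9)*15 = ((-57 + (⅔ - 1/15*(-7))) - 9)*15 = ((-57 + (⅔ + 7/15)) - 9)*15 = ((-57 + 17/15) - 9)*15 = (-838/15 - 9)*15 = -973/15*15 = -973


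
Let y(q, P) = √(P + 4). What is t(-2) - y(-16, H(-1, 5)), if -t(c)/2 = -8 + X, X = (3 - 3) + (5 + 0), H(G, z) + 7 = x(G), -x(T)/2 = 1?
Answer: 6 - I*√5 ≈ 6.0 - 2.2361*I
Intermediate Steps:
x(T) = -2 (x(T) = -2*1 = -2)
H(G, z) = -9 (H(G, z) = -7 - 2 = -9)
y(q, P) = √(4 + P)
X = 5 (X = 0 + 5 = 5)
t(c) = 6 (t(c) = -2*(-8 + 5) = -2*(-3) = 6)
t(-2) - y(-16, H(-1, 5)) = 6 - √(4 - 9) = 6 - √(-5) = 6 - I*√5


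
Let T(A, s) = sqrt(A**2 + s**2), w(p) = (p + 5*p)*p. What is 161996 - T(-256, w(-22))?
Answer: 161996 - 296*sqrt(97) ≈ 1.5908e+5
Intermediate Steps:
w(p) = 6*p**2 (w(p) = (6*p)*p = 6*p**2)
161996 - T(-256, w(-22)) = 161996 - sqrt((-256)**2 + (6*(-22)**2)**2) = 161996 - sqrt(65536 + (6*484)**2) = 161996 - sqrt(65536 + 2904**2) = 161996 - sqrt(65536 + 8433216) = 161996 - sqrt(8498752) = 161996 - 296*sqrt(97)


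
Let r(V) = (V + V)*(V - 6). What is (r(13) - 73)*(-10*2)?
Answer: -2180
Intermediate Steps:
r(V) = 2*V*(-6 + V) (r(V) = (2*V)*(-6 + V) = 2*V*(-6 + V))
(r(13) - 73)*(-10*2) = (2*13*(-6 + 13) - 73)*(-10*2) = (2*13*7 - 73)*(-20) = (182 - 73)*(-20) = 109*(-20) = -2180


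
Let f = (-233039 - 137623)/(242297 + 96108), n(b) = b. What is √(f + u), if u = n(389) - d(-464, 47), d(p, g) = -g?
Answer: √49804389720790/338405 ≈ 20.854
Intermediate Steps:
f = -370662/338405 ≈ -1.0953
u = 436 (u = 389 - (-1)*47 = 389 - 1*(-47) = 389 + 47 = 436)
√(f + u) = √(-370662/338405 + 436) = √(147173918/338405) = √49804389720790/338405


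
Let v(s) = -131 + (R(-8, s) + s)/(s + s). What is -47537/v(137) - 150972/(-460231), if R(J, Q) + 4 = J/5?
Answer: 29999857190626/82295285803 ≈ 364.54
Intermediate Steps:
R(J, Q) = -4 + J/5
v(s) = -131 + (-28/5 + s)/(2*s) (v(s) = -131 + ((-4 + (⅕)*(-8)) + s)/(s + s) = -131 + ((-4 - 8/5) + s)/((2*s)) = -131 + (-28/5 + s)*(1/(2*s)) = -131 + (-28/5 + s)/(2*s))
-47537/v(137) - 150972/(-460231) = -47537*1370/(-28 - 1305*137) - 150972/(-460231) = -47537*1370/(-28 - 178785) - 150972*(-1/460231) = -47537/((⅒)*(1/137)*(-178813)) + 150972/460231 = -47537/(-178813/1370) + 150972/460231 = -47537*(-1370/178813) + 150972/460231 = 65125690/178813 + 150972/460231 = 29999857190626/82295285803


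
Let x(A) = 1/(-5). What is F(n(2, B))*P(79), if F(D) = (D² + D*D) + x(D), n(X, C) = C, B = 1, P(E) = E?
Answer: 711/5 ≈ 142.20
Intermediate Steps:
x(A) = -⅕
F(D) = -⅕ + 2*D² (F(D) = (D² + D*D) - ⅕ = (D² + D²) - ⅕ = 2*D² - ⅕ = -⅕ + 2*D²)
F(n(2, B))*P(79) = (-⅕ + 2*1²)*79 = (-⅕ + 2*1)*79 = (-⅕ + 2)*79 = (9/5)*79 = 711/5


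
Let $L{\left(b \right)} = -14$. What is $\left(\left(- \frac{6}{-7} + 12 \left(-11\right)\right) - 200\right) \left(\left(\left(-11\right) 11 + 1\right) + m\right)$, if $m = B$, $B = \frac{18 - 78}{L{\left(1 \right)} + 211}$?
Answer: $\frac{54936600}{1379} \approx 39838.0$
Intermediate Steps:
$B = - \frac{60}{197}$ ($B = \frac{18 - 78}{-14 + 211} = - \frac{60}{197} \approx -0.30457$)
$m = - \frac{60}{197} \approx -0.30457$
$\left(\left(- \frac{6}{-7} + 12 \left(-11\right)\right) - 200\right) \left(\left(\left(-11\right) 11 + 1\right) + m\right) = \left(\left(- \frac{6}{-7} + 12 \left(-11\right)\right) - 200\right) \left(\left(\left(-11\right) 11 + 1\right) - \frac{60}{197}\right) = \left(\left(\left(-6\right) \left(- \frac{1}{7}\right) - 132\right) - 200\right) \left(\left(-121 + 1\right) - \frac{60}{197}\right) = \left(\left(\frac{6}{7} - 132\right) - 200\right) \left(-120 - \frac{60}{197}\right) = \left(- \frac{918}{7} - 200\right) \left(- \frac{23700}{197}\right) = \left(- \frac{2318}{7}\right) \left(- \frac{23700}{197}\right) = \frac{54936600}{1379}$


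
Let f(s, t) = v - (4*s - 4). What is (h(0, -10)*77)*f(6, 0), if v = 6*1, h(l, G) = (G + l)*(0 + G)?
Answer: -107800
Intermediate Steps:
h(l, G) = G*(G + l) (h(l, G) = (G + l)*G = G*(G + l))
v = 6
f(s, t) = 10 - 4*s (f(s, t) = 6 - (4*s - 4) = 6 - (-4 + 4*s) = 6 + (4 - 4*s) = 10 - 4*s)
(h(0, -10)*77)*f(6, 0) = (-10*(-10 + 0)*77)*(10 - 4*6) = (-10*(-10)*77)*(10 - 24) = (100*77)*(-14) = 7700*(-14) = -107800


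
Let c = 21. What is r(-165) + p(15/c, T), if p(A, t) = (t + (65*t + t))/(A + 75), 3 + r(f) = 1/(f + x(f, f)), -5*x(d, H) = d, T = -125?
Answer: -794891/6996 ≈ -113.62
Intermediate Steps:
x(d, H) = -d/5
r(f) = -3 + 5/(4*f) (r(f) = -3 + 1/(f - f/5) = -3 + 1/(4*f/5) = -3 + 5/(4*f))
p(A, t) = 67*t/(75 + A) (p(A, t) = (t + 66*t)/(75 + A) = (67*t)/(75 + A) = 67*t/(75 + A))
r(-165) + p(15/c, T) = (-3 + (5/4)/(-165)) + 67*(-125)/(75 + 15/21) = (-3 + (5/4)*(-1/165)) + 67*(-125)/(75 + 15*(1/21)) = (-3 - 1/132) + 67*(-125)/(75 + 5/7) = -397/132 + 67*(-125)/(530/7) = -397/132 + 67*(-125)*(7/530) = -397/132 - 11725/106 = -794891/6996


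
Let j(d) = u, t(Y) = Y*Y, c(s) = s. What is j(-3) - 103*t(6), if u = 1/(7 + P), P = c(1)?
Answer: -29663/8 ≈ -3707.9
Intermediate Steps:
P = 1
u = ⅛ (u = 1/(7 + 1) = 1/8 = ⅛ ≈ 0.12500)
t(Y) = Y²
j(d) = ⅛
j(-3) - 103*t(6) = ⅛ - 103*6² = ⅛ - 103*36 = ⅛ - 3708 = -29663/8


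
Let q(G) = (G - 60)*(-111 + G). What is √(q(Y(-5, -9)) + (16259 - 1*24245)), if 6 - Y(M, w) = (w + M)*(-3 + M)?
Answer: 2*√7009 ≈ 167.44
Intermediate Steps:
Y(M, w) = 6 - (-3 + M)*(M + w) (Y(M, w) = 6 - (w + M)*(-3 + M) = 6 - (M + w)*(-3 + M) = 6 - (-3 + M)*(M + w))
q(G) = (-111 + G)*(-60 + G) (q(G) = (-60 + G)*(-111 + G) = (-111 + G)*(-60 + G))
√(q(Y(-5, -9)) + (16259 - 1*24245)) = √((6660 + (6 - 1*(-5)² + 3*(-5) + 3*(-9) - 1*(-5)*(-9))² - 171*(6 - 1*(-5)² + 3*(-5) + 3*(-9) - 1*(-5)*(-9))) + (16259 - 1*24245)) = √((6660 + (6 - 1*25 - 15 - 27 - 45)² - 171*(6 - 1*25 - 15 - 27 - 45)) + (16259 - 24245)) = √((6660 + (6 - 25 - 15 - 27 - 45)² - 171*(6 - 25 - 15 - 27 - 45)) - 7986) = √((6660 + (-106)² - 171*(-106)) - 7986) = √((6660 + 11236 + 18126) - 7986) = √(36022 - 7986) = √28036 = 2*√7009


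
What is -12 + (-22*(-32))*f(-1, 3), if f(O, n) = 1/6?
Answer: 316/3 ≈ 105.33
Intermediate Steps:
f(O, n) = ⅙
-12 + (-22*(-32))*f(-1, 3) = -12 - 22*(-32)*(⅙) = -12 + 704*(⅙) = -12 + 352/3 = 316/3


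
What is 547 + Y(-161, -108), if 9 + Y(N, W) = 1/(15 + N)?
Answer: 78547/146 ≈ 537.99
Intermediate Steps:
Y(N, W) = -9 + 1/(15 + N)
547 + Y(-161, -108) = 547 + (-134 - 9*(-161))/(15 - 161) = 547 + (-134 + 1449)/(-146) = 547 - 1/146*1315 = 547 - 1315/146 = 78547/146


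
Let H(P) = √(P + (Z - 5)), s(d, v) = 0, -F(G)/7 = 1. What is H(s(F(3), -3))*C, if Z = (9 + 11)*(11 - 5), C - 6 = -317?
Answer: -311*√115 ≈ -3335.1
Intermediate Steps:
C = -311 (C = 6 - 317 = -311)
Z = 120 (Z = 20*6 = 120)
F(G) = -7 (F(G) = -7*1 = -7)
H(P) = √(115 + P) (H(P) = √(P + (120 - 5)) = √(P + 115) = √(115 + P))
H(s(F(3), -3))*C = √(115 + 0)*(-311) = √115*(-311) = -311*√115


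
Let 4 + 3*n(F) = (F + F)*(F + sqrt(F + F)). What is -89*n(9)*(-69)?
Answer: 323426 + 110538*sqrt(2) ≈ 4.7975e+5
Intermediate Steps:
n(F) = -4/3 + 2*F*(F + sqrt(2)*sqrt(F))/3 (n(F) = -4/3 + ((F + F)*(F + sqrt(F + F)))/3 = -4/3 + ((2*F)*(F + sqrt(2*F)))/3 = -4/3 + ((2*F)*(F + sqrt(2)*sqrt(F)))/3 = -4/3 + (2*F*(F + sqrt(2)*sqrt(F)))/3 = -4/3 + 2*F*(F + sqrt(2)*sqrt(F))/3)
-89*n(9)*(-69) = -89*(-4/3 + (2/3)*9**2 + 2*sqrt(2)*9**(3/2)/3)*(-69) = -89*(-4/3 + (2/3)*81 + (2/3)*sqrt(2)*27)*(-69) = -89*(-4/3 + 54 + 18*sqrt(2))*(-69) = -89*(158/3 + 18*sqrt(2))*(-69) = -89*(-3634 - 1242*sqrt(2)) = 323426 + 110538*sqrt(2)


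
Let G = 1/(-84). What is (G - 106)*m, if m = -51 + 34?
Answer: 151385/84 ≈ 1802.2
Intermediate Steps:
m = -17
G = -1/84 ≈ -0.011905
(G - 106)*m = (-1/84 - 106)*(-17) = -8905/84*(-17) = 151385/84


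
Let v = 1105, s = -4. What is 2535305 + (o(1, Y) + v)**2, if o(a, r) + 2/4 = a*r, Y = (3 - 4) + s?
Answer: 14976821/4 ≈ 3.7442e+6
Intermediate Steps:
Y = -5 (Y = (3 - 4) - 4 = -1 - 4 = -5)
o(a, r) = -1/2 + a*r
2535305 + (o(1, Y) + v)**2 = 2535305 + ((-1/2 + 1*(-5)) + 1105)**2 = 2535305 + ((-1/2 - 5) + 1105)**2 = 2535305 + (-11/2 + 1105)**2 = 2535305 + (2199/2)**2 = 2535305 + 4835601/4 = 14976821/4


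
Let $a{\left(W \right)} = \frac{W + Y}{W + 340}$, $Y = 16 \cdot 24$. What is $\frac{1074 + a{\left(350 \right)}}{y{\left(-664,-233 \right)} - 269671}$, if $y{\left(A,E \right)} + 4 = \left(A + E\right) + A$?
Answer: $- \frac{370897}{93576420} \approx -0.0039636$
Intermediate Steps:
$Y = 384$
$a{\left(W \right)} = \frac{384 + W}{340 + W}$ ($a{\left(W \right)} = \frac{W + 384}{W + 340} = \frac{384 + W}{340 + W}$)
$y{\left(A,E \right)} = -4 + E + 2 A$ ($y{\left(A,E \right)} = -4 + \left(\left(A + E\right) + A\right) = -4 + \left(E + 2 A\right) = -4 + E + 2 A$)
$\frac{1074 + a{\left(350 \right)}}{y{\left(-664,-233 \right)} - 269671} = \frac{1074 + \frac{384 + 350}{340 + 350}}{\left(-4 - 233 + 2 \left(-664\right)\right) - 269671} = \frac{1074 + \frac{1}{690} \cdot 734}{\left(-4 - 233 - 1328\right) - 269671} = \frac{1074 + \frac{1}{690} \cdot 734}{-1565 - 269671} = \frac{1074 + \frac{367}{345}}{-271236} = \frac{370897}{345} \left(- \frac{1}{271236}\right) = - \frac{370897}{93576420}$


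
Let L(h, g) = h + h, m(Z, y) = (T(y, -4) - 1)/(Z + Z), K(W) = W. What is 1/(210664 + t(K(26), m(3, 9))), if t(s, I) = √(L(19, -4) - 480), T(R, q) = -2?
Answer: 6196/1305274157 - I*√442/44379321338 ≈ 4.7469e-6 - 4.7373e-10*I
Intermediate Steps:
m(Z, y) = -3/(2*Z) (m(Z, y) = (-2 - 1)/(Z + Z) = -3*1/(2*Z) = -3/(2*Z))
L(h, g) = 2*h
t(s, I) = I*√442 (t(s, I) = √(2*19 - 480) = √(38 - 480) = √(-442) = I*√442)
1/(210664 + t(K(26), m(3, 9))) = 1/(210664 + I*√442)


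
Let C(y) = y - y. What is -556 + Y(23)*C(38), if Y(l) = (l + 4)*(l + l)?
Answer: -556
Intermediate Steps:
C(y) = 0
Y(l) = 2*l*(4 + l) (Y(l) = (4 + l)*(2*l) = 2*l*(4 + l))
-556 + Y(23)*C(38) = -556 + (2*23*(4 + 23))*0 = -556 + (2*23*27)*0 = -556 + 1242*0 = -556 + 0 = -556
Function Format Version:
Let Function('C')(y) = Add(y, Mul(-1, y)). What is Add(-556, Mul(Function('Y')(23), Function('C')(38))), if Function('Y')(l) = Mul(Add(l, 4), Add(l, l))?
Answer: -556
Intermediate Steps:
Function('C')(y) = 0
Function('Y')(l) = Mul(2, l, Add(4, l)) (Function('Y')(l) = Mul(Add(4, l), Mul(2, l)) = Mul(2, l, Add(4, l)))
Add(-556, Mul(Function('Y')(23), Function('C')(38))) = Add(-556, Mul(Mul(2, 23, Add(4, 23)), 0)) = Add(-556, Mul(Mul(2, 23, 27), 0)) = Add(-556, Mul(1242, 0)) = Add(-556, 0) = -556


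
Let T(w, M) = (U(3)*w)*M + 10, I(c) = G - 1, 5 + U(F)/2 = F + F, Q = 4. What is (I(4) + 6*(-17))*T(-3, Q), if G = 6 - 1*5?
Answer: 1428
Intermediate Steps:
G = 1 (G = 6 - 5 = 1)
U(F) = -10 + 4*F (U(F) = -10 + 2*(F + F) = -10 + 2*(2*F) = -10 + 4*F)
I(c) = 0 (I(c) = 1 - 1 = 0)
T(w, M) = 10 + 2*M*w (T(w, M) = ((-10 + 4*3)*w)*M + 10 = ((-10 + 12)*w)*M + 10 = (2*w)*M + 10 = 2*M*w + 10 = 10 + 2*M*w)
(I(4) + 6*(-17))*T(-3, Q) = (0 + 6*(-17))*(10 + 2*4*(-3)) = (0 - 102)*(10 - 24) = -102*(-14) = 1428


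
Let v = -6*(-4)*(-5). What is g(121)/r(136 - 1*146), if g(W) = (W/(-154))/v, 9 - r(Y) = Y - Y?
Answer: 11/15120 ≈ 0.00072751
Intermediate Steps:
v = -120 (v = 24*(-5) = -120)
r(Y) = 9 (r(Y) = 9 - (Y - Y) = 9 - 1*0 = 9 + 0 = 9)
g(W) = W/18480 (g(W) = (W/(-154))/(-120) = (W*(-1/154))*(-1/120) = -W/154*(-1/120) = W/18480)
g(121)/r(136 - 1*146) = ((1/18480)*121)/9 = (11/1680)*(⅑) = 11/15120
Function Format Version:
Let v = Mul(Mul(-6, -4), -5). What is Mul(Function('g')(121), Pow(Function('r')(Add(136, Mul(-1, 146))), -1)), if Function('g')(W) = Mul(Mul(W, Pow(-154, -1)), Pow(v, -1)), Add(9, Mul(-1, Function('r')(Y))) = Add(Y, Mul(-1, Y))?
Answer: Rational(11, 15120) ≈ 0.00072751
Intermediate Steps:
v = -120 (v = Mul(24, -5) = -120)
Function('r')(Y) = 9 (Function('r')(Y) = Add(9, Mul(-1, Add(Y, Mul(-1, Y)))) = Add(9, Mul(-1, 0)) = Add(9, 0) = 9)
Function('g')(W) = Mul(Rational(1, 18480), W) (Function('g')(W) = Mul(Mul(W, Pow(-154, -1)), Pow(-120, -1)) = Mul(Mul(W, Rational(-1, 154)), Rational(-1, 120)) = Mul(Mul(Rational(-1, 154), W), Rational(-1, 120)) = Mul(Rational(1, 18480), W))
Mul(Function('g')(121), Pow(Function('r')(Add(136, Mul(-1, 146))), -1)) = Mul(Mul(Rational(1, 18480), 121), Pow(9, -1)) = Mul(Rational(11, 1680), Rational(1, 9)) = Rational(11, 15120)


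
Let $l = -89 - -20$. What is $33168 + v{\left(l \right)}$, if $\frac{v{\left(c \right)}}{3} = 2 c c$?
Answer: $61734$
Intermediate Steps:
$l = -69$ ($l = -89 + 20 = -69$)
$v{\left(c \right)} = 6 c^{2}$ ($v{\left(c \right)} = 3 \cdot 2 c c = 3 \cdot 2 c^{2} = 6 c^{2}$)
$33168 + v{\left(l \right)} = 33168 + 6 \left(-69\right)^{2} = 33168 + 6 \cdot 4761 = 33168 + 28566 = 61734$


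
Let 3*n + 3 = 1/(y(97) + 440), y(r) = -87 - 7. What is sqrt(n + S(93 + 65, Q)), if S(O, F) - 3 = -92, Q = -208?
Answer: I*sqrt(96968922)/1038 ≈ 9.4868*I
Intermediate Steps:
S(O, F) = -89 (S(O, F) = 3 - 92 = -89)
y(r) = -94
n = -1037/1038 (n = -1 + 1/(3*(-94 + 440)) = -1 + (1/3)/346 = -1 + (1/3)*(1/346) = -1 + 1/1038 = -1037/1038 ≈ -0.99904)
sqrt(n + S(93 + 65, Q)) = sqrt(-1037/1038 - 89) = sqrt(-93419/1038) = I*sqrt(96968922)/1038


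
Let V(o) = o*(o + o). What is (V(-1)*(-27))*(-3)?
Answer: 162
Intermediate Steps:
V(o) = 2*o**2 (V(o) = o*(2*o) = 2*o**2)
(V(-1)*(-27))*(-3) = ((2*(-1)**2)*(-27))*(-3) = ((2*1)*(-27))*(-3) = (2*(-27))*(-3) = -54*(-3) = 162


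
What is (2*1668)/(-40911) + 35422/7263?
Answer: 474973358/99045531 ≈ 4.7955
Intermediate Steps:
(2*1668)/(-40911) + 35422/7263 = 3336*(-1/40911) + 35422*(1/7263) = -1112/13637 + 35422/7263 = 474973358/99045531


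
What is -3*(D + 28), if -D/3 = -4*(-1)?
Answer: -48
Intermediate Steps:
D = -12 (D = -(-12)*(-1) = -3*4 = -12)
-3*(D + 28) = -3*(-12 + 28) = -3*16 = -48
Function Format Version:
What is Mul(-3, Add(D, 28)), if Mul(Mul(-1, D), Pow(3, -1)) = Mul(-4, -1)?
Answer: -48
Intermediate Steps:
D = -12 (D = Mul(-3, Mul(-4, -1)) = Mul(-3, 4) = -12)
Mul(-3, Add(D, 28)) = Mul(-3, Add(-12, 28)) = Mul(-3, 16) = -48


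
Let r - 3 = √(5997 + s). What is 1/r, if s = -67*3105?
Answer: 1/67349 - I*√202038/202047 ≈ 1.4848e-5 - 0.0022247*I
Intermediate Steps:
s = -208035
r = 3 + I*√202038 (r = 3 + √(5997 - 208035) = 3 + √(-202038) = 3 + I*√202038 ≈ 3.0 + 449.49*I)
1/r = 1/(3 + I*√202038)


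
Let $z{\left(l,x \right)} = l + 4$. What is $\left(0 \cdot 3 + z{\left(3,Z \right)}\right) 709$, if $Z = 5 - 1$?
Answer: $4963$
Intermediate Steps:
$Z = 4$
$z{\left(l,x \right)} = 4 + l$
$\left(0 \cdot 3 + z{\left(3,Z \right)}\right) 709 = \left(0 \cdot 3 + \left(4 + 3\right)\right) 709 = \left(0 + 7\right) 709 = 7 \cdot 709 = 4963$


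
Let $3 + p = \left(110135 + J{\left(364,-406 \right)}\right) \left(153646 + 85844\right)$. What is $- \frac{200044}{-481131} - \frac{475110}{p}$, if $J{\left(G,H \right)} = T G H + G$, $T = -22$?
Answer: $\frac{7669340658379418}{18445755821397597} \approx 0.41578$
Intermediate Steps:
$J{\left(G,H \right)} = G - 22 G H$ ($J{\left(G,H \right)} = - 22 G H + G = G - 22 G H$)
$p = 805104789027$ ($p = -3 + \left(110135 + 364 \left(1 - -8932\right)\right) \left(153646 + 85844\right) = -3 + \left(110135 + 364 \left(1 + 8932\right)\right) 239490 = -3 + \left(110135 + 364 \cdot 8933\right) 239490 = -3 + \left(110135 + 3251612\right) 239490 = -3 + 3361747 \cdot 239490 = -3 + 805104789030 = 805104789027$)
$- \frac{200044}{-481131} - \frac{475110}{p} = - \frac{200044}{-481131} - \frac{475110}{805104789027} = \left(-200044\right) \left(- \frac{1}{481131}\right) - \frac{158370}{268368263009} = \frac{200044}{481131} - \frac{158370}{268368263009} = \frac{7669340658379418}{18445755821397597}$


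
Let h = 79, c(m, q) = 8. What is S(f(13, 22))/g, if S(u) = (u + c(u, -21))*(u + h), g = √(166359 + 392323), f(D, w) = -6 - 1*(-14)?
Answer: 696*√558682/279341 ≈ 1.8623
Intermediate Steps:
f(D, w) = 8 (f(D, w) = -6 + 14 = 8)
g = √558682 ≈ 747.45
S(u) = (8 + u)*(79 + u) (S(u) = (u + 8)*(u + 79) = (8 + u)*(79 + u))
S(f(13, 22))/g = (632 + 8² + 87*8)/(√558682) = (632 + 64 + 696)*(√558682/558682) = 1392*(√558682/558682) = 696*√558682/279341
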